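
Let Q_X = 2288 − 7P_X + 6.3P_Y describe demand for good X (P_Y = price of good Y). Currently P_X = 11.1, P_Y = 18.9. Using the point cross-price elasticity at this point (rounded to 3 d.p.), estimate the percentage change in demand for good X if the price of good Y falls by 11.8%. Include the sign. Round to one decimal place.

-0.6%

At P_X = 11.1, P_Y = 18.9: Q_X = 2329.37.
∂Q_X/∂P_Y = 6.3.
ε = (∂Q_X/∂P_Y)(P_Y/Q_X) = 6.3000 × 18.9/2329.37 ≈ 0.051.
%ΔQ_X ≈ ε × %ΔP_Y = 0.051 × (-11.8%) = -0.6%.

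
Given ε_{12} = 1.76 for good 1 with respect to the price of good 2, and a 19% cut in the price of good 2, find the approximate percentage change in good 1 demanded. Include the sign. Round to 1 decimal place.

-33.4%

%ΔQ ≈ ε × %ΔP of good 2 = 1.76 × (-19%) = -33.4%.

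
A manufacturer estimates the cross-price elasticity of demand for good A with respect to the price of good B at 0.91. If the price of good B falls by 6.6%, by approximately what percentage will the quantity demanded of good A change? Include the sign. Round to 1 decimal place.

-6.0%

%ΔQ ≈ ε × %ΔP of good B = 0.91 × (-6.6%) = -6.0%.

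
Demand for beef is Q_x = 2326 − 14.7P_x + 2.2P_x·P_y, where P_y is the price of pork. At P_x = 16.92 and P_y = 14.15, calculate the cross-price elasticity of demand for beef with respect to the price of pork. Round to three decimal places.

0.202

At P_x = 16.92 and P_y = 14.15: Q_x = 2603.996.
∂Q_x/∂P_y = 2.2P_x = 2.2(16.92) = 37.2240.
ε = (∂Q_x/∂P_y)(P_y/Q_x) = 37.2240 × (14.15/2603.996) ≈ 0.202.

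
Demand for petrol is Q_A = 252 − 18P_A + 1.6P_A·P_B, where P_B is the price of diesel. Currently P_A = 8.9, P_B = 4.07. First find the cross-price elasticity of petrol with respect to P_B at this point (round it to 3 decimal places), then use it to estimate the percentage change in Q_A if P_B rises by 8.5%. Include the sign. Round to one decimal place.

3.3%

At P_A = 8.9, P_B = 4.07: Q_A = 149.757.
∂Q_A/∂P_B = 1.6P_A = 14.2400.
ε = (∂Q_A/∂P_B)(P_B/Q_A) = 14.2400 × 4.07/149.757 ≈ 0.387.
%ΔQ_A ≈ ε × %ΔP_B = 0.387 × (8.5%) = 3.3%.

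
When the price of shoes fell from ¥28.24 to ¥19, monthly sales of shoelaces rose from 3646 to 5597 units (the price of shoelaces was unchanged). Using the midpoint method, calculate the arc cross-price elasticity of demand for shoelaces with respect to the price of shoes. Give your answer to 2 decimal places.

-1.08

ΔQ_A = 5597 − 3646 = 1951; ΔP_B = 19 − 28.24 = -9.24.
Midpoints: Q̄_A = 4621.5, P̄_B = 23.62.
ε = (ΔQ_A/Q̄_A)/(ΔP_B/P̄_B) = (1951/4621.5)/(-9.24/23.62) ≈ -1.08.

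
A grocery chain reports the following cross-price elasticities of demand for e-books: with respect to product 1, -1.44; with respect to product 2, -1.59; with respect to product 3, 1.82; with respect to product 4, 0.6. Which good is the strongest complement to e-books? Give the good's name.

product 2

Complements have ε < 0. The most negative value is -1.59 (product 2).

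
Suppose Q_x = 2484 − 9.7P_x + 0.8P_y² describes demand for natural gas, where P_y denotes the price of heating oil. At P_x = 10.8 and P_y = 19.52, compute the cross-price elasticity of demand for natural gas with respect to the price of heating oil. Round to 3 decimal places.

At P_x = 10.8 and P_y = 19.52: Q_x = 2684.064.
∂Q_x/∂P_y = 1.6P_y = 1.6(19.52) = 31.2320.
ε = (∂Q_x/∂P_y)(P_y/Q_x) = 31.2320 × (19.52/2684.064) ≈ 0.227.
ε > 0: substitutes.

0.227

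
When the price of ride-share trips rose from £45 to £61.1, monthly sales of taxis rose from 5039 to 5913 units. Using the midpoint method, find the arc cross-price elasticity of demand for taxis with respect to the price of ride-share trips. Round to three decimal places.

ΔQ_A = 5913 − 5039 = 874; ΔP_B = 61.1 − 45 = 16.1.
Midpoints: Q̄_A = 5476.0, P̄_B = 53.05.
ε = (ΔQ_A/Q̄_A)/(ΔP_B/P̄_B) = (874/5476.0)/(16.1/53.05) ≈ 0.526.

0.526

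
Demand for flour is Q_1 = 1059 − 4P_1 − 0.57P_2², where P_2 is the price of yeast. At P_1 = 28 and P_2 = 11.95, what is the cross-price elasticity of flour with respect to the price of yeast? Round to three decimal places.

-0.188

At P_1 = 28 and P_2 = 11.95: Q_1 = 865.603.
∂Q_1/∂P_2 = -1.14P_2 = -1.14(11.95) = -13.6230.
ε = (∂Q_1/∂P_2)(P_2/Q_1) = -13.6230 × (11.95/865.603) ≈ -0.188.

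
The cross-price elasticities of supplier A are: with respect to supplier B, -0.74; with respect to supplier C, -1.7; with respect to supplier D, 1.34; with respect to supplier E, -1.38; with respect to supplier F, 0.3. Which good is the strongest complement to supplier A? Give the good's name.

Complements have ε < 0. The most negative value is -1.7 (supplier C).

supplier C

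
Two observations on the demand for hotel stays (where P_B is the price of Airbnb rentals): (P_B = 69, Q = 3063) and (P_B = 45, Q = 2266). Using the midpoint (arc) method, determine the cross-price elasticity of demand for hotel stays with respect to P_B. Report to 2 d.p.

ΔQ_A = 2266 − 3063 = -797; ΔP_B = 45 − 69 = -24.
Midpoints: Q̄_A = 2664.5, P̄_B = 57.00.
ε = (ΔQ_A/Q̄_A)/(ΔP_B/P̄_B) = (-797/2664.5)/(-24/57.00) ≈ 0.71.

0.71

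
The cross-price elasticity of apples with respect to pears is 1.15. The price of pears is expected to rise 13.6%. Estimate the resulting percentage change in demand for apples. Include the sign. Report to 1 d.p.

%ΔQ ≈ ε × %ΔP of pears = 1.15 × (13.6%) = 15.6%.

15.6%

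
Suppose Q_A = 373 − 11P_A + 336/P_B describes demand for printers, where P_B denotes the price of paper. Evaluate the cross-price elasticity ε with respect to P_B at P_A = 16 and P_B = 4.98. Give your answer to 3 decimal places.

At P_A = 16 and P_B = 4.98: Q_A = 264.470.
∂Q_A/∂P_B = −336/P_B² = -13.5482.
ε = (∂Q_A/∂P_B)(P_B/Q_A) = -13.5482 × (4.98/264.470) ≈ -0.255.
ε < 0: complements.

-0.255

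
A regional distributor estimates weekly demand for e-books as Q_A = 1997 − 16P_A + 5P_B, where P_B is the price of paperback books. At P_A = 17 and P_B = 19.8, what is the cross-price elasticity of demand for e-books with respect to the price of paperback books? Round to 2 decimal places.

At P_A = 17 and P_B = 19.8: Q_A = 1824.
∂Q_A/∂P_B = 5.
ε = (∂Q_A/∂P_B)(P_B/Q_A) = 5 × (19.8/1824) ≈ 0.05.
Since ε > 0, e-books and paperback books are substitutes.

0.05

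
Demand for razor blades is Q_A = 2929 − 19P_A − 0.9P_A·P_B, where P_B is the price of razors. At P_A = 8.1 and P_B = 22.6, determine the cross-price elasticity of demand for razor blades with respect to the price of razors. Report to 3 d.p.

At P_A = 8.1 and P_B = 22.6: Q_A = 2610.346.
∂Q_A/∂P_B = -0.9P_A = -0.9(8.1) = -7.2900.
ε = (∂Q_A/∂P_B)(P_B/Q_A) = -7.2900 × (22.6/2610.346) ≈ -0.063.
ε < 0: complements.

-0.063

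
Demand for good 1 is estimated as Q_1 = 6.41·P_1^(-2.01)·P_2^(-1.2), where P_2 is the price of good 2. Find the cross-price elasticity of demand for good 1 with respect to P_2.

-1.20

In a log-linear (constant-elasticity) demand function, the coefficient on the exponent of P_2 is the cross-price elasticity.
ε = -1.20. Negative, so good 1 and good 2 are complements.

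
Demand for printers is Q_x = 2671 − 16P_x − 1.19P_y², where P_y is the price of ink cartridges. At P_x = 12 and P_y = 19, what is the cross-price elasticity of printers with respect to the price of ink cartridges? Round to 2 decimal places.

At P_x = 12 and P_y = 19: Q_x = 2049.41.
∂Q_x/∂P_y = -2.38P_y = -2.38(19) = -45.2200.
ε = (∂Q_x/∂P_y)(P_y/Q_x) = -45.2200 × (19/2049.41) ≈ -0.42.

-0.42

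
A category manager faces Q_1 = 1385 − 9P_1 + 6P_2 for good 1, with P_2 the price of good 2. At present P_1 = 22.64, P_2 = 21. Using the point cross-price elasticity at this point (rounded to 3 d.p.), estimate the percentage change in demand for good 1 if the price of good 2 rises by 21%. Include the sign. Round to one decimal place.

At P_1 = 22.64, P_2 = 21: Q_1 = 1307.24.
∂Q_1/∂P_2 = 6.
ε = (∂Q_1/∂P_2)(P_2/Q_1) = 6.0000 × 21/1307.24 ≈ 0.096.
%ΔQ_1 ≈ ε × %ΔP_2 = 0.096 × (21%) = 2.0%.

2.0%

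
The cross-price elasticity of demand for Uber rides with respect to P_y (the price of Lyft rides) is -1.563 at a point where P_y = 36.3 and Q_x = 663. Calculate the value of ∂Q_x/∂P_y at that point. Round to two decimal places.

-28.55

ε = (∂Q_x/∂P_y)·(P_y/Q_x) ⇒ ∂Q_x/∂P_y = ε·Q_x/P_y = -1.563 × 663/36.3 ≈ -28.55.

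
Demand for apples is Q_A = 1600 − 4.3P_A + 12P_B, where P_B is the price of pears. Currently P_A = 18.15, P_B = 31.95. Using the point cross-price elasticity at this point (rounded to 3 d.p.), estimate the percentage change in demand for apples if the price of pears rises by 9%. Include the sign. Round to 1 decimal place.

1.8%

At P_A = 18.15, P_B = 31.95: Q_A = 1905.355.
∂Q_A/∂P_B = 12.
ε = (∂Q_A/∂P_B)(P_B/Q_A) = 12.0000 × 31.95/1905.355 ≈ 0.201.
%ΔQ_A ≈ ε × %ΔP_B = 0.201 × (9%) = 1.8%.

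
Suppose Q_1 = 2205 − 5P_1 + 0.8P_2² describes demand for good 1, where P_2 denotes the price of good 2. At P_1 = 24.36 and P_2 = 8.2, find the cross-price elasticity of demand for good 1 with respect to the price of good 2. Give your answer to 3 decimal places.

0.050

At P_1 = 24.36 and P_2 = 8.2: Q_1 = 2136.992.
∂Q_1/∂P_2 = 1.6P_2 = 1.6(8.2) = 13.1200.
ε = (∂Q_1/∂P_2)(P_2/Q_1) = 13.1200 × (8.2/2136.992) ≈ 0.050.
ε > 0: substitutes.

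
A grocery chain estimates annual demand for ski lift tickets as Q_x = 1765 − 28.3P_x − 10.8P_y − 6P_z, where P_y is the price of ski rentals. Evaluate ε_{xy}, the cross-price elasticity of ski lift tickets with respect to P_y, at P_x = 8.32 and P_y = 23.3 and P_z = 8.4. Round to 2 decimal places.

-0.21

At P_x = 8.32 and P_y = 23.3 and P_z = 8.4: Q_x = 1227.504.
∂Q_x/∂P_y = -10.8.
ε = (∂Q_x/∂P_y)(P_y/Q_x) = -10.8 × (23.3/1227.504) ≈ -0.21.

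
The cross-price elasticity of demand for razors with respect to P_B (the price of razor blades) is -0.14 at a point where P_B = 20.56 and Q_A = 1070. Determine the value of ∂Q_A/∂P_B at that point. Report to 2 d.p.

-7.29

ε = (∂Q_A/∂P_B)·(P_B/Q_A) ⇒ ∂Q_A/∂P_B = ε·Q_A/P_B = -0.14 × 1070/20.56 ≈ -7.29.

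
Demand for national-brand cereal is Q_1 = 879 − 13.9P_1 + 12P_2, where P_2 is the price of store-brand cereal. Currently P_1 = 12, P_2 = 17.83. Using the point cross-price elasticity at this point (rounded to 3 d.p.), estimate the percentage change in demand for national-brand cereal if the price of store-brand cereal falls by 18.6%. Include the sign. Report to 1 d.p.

At P_1 = 12, P_2 = 17.83: Q_1 = 926.16.
∂Q_1/∂P_2 = 12.
ε = (∂Q_1/∂P_2)(P_2/Q_1) = 12.0000 × 17.83/926.16 ≈ 0.231.
%ΔQ_1 ≈ ε × %ΔP_2 = 0.231 × (-18.6%) = -4.3%.

-4.3%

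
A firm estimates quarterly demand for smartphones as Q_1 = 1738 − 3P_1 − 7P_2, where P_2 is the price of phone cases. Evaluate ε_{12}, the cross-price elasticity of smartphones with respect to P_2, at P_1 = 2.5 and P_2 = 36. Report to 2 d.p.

-0.17

At P_1 = 2.5 and P_2 = 36: Q_1 = 1478.5.
∂Q_1/∂P_2 = -7.
ε = (∂Q_1/∂P_2)(P_2/Q_1) = -7 × (36/1478.5) ≈ -0.17.
Since ε < 0, smartphones and phone cases are complements.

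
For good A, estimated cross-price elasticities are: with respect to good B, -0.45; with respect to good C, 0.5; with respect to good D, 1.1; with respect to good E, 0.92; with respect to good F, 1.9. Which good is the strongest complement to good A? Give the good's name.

good B

Complements have ε < 0. The most negative value is -0.45 (good B).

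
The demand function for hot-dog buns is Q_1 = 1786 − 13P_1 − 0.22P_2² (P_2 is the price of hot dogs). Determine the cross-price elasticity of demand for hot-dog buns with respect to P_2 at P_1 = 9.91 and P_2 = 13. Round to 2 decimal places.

-0.05

At P_1 = 9.91 and P_2 = 13: Q_1 = 1619.99.
∂Q_1/∂P_2 = -0.44P_2 = -0.44(13) = -5.7200.
ε = (∂Q_1/∂P_2)(P_2/Q_1) = -5.7200 × (13/1619.99) ≈ -0.05.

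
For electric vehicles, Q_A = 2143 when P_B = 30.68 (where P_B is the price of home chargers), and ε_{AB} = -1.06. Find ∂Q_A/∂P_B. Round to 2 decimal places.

-74.04

ε = (∂Q_A/∂P_B)·(P_B/Q_A) ⇒ ∂Q_A/∂P_B = ε·Q_A/P_B = -1.06 × 2143/30.68 ≈ -74.04.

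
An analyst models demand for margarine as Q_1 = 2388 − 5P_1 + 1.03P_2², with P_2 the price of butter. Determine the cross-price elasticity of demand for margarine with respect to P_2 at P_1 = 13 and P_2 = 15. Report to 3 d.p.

0.181

At P_1 = 13 and P_2 = 15: Q_1 = 2554.75.
∂Q_1/∂P_2 = 2.06P_2 = 2.06(15) = 30.9000.
ε = (∂Q_1/∂P_2)(P_2/Q_1) = 30.9000 × (15/2554.75) ≈ 0.181.
ε > 0: substitutes.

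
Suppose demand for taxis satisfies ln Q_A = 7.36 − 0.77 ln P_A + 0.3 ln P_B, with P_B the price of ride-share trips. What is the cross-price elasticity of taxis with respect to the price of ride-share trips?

0.30

In a log-linear (constant-elasticity) demand function, the coefficient on ln P_B is the cross-price elasticity.
ε = 0.30. Positive, so taxis and ride-share trips are substitutes.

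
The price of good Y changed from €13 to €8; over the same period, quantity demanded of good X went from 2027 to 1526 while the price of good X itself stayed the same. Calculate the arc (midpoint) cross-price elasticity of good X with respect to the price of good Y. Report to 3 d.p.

ΔQ_X = 1526 − 2027 = -501; ΔP_Y = 8 − 13 = -5.
Midpoints: Q̄_X = 1776.5, P̄_Y = 10.50.
ε = (ΔQ_X/Q̄_X)/(ΔP_Y/P̄_Y) = (-501/1776.5)/(-5/10.50) ≈ 0.592.

0.592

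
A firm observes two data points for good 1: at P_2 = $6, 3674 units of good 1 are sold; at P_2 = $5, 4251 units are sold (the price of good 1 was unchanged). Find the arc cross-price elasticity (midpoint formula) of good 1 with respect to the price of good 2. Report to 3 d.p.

-0.801

ΔQ_1 = 4251 − 3674 = 577; ΔP_2 = 5 − 6 = -1.
Midpoints: Q̄_1 = 3962.5, P̄_2 = 5.50.
ε = (ΔQ_1/Q̄_1)/(ΔP_2/P̄_2) = (577/3962.5)/(-1/5.50) ≈ -0.801.
ε < 0: good 1 and good 2 are complements.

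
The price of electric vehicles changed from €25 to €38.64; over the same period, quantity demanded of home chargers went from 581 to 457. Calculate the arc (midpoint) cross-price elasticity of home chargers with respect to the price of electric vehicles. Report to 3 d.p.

ΔQ_A = 457 − 581 = -124; ΔP_B = 38.64 − 25 = 13.64.
Midpoints: Q̄_A = 519.0, P̄_B = 31.82.
ε = (ΔQ_A/Q̄_A)/(ΔP_B/P̄_B) = (-124/519.0)/(13.64/31.82) ≈ -0.557.

-0.557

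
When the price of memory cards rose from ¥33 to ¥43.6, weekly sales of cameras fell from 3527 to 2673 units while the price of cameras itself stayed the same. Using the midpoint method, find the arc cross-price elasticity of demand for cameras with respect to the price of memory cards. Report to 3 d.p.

-0.995

ΔQ_A = 2673 − 3527 = -854; ΔP_B = 43.6 − 33 = 10.6.
Midpoints: Q̄_A = 3100.0, P̄_B = 38.30.
ε = (ΔQ_A/Q̄_A)/(ΔP_B/P̄_B) = (-854/3100.0)/(10.6/38.30) ≈ -0.995.
ε < 0: cameras and memory cards are complements.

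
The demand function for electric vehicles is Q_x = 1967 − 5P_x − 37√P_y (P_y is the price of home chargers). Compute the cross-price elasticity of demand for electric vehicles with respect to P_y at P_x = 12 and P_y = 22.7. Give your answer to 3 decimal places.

At P_x = 12 and P_y = 22.7: Q_x = 1730.715.
∂Q_x/∂P_y = -37/(2√P_y) = -37/(2√22.7) = -3.8829.
ε = (∂Q_x/∂P_y)(P_y/Q_x) = -3.8829 × (22.7/1730.715) ≈ -0.051.

-0.051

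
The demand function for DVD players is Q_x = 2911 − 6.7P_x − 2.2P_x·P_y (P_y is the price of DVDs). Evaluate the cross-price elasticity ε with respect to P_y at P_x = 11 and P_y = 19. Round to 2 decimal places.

At P_x = 11 and P_y = 19: Q_x = 2377.5.
∂Q_x/∂P_y = -2.2P_x = -2.2(11) = -24.2000.
ε = (∂Q_x/∂P_y)(P_y/Q_x) = -24.2000 × (19/2377.5) ≈ -0.19.
ε < 0: complements.

-0.19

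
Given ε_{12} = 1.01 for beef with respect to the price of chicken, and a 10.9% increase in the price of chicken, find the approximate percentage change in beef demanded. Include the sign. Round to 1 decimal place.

%ΔQ ≈ ε × %ΔP of chicken = 1.01 × (10.9%) = 11.0%.

11.0%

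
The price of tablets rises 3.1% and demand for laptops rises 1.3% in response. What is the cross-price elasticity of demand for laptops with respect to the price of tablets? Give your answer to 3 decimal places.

0.419

ε = (%ΔQ of laptops) / (%ΔP of tablets) = (1.3%) / (3.1%) ≈ 0.419.
Positive cross-price elasticity: substitutes.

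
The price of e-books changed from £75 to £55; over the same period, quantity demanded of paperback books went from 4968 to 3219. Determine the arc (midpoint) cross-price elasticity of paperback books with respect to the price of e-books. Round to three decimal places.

ΔQ_A = 3219 − 4968 = -1749; ΔP_B = 55 − 75 = -20.
Midpoints: Q̄_A = 4093.5, P̄_B = 65.00.
ε = (ΔQ_A/Q̄_A)/(ΔP_B/P̄_B) = (-1749/4093.5)/(-20/65.00) ≈ 1.389.

1.389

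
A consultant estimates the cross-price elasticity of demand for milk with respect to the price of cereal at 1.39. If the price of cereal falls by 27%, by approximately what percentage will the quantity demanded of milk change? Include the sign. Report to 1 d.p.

-37.5%

%ΔQ ≈ ε × %ΔP of cereal = 1.39 × (-27%) = -37.5%.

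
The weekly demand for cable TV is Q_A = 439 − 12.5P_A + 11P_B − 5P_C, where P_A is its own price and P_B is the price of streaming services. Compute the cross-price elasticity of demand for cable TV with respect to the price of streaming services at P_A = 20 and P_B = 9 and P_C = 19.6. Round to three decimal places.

0.521

At P_A = 20 and P_B = 9 and P_C = 19.6: Q_A = 190.
∂Q_A/∂P_B = 11.
ε = (∂Q_A/∂P_B)(P_B/Q_A) = 11 × (9/190) ≈ 0.521.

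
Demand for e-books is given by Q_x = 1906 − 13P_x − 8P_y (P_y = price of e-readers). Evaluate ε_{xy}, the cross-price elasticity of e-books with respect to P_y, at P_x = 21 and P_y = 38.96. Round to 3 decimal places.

At P_x = 21 and P_y = 38.96: Q_x = 1321.32.
∂Q_x/∂P_y = -8.
ε = (∂Q_x/∂P_y)(P_y/Q_x) = -8 × (38.96/1321.32) ≈ -0.236.
Since ε < 0, e-books and e-readers are complements.

-0.236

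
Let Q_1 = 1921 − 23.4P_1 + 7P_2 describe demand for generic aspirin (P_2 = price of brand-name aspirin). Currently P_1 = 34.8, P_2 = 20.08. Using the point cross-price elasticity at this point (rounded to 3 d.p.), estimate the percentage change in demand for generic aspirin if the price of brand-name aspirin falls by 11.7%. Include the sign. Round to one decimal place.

At P_1 = 34.8, P_2 = 20.08: Q_1 = 1247.24.
∂Q_1/∂P_2 = 7.
ε = (∂Q_1/∂P_2)(P_2/Q_1) = 7.0000 × 20.08/1247.24 ≈ 0.113.
%ΔQ_1 ≈ ε × %ΔP_2 = 0.113 × (-11.7%) = -1.3%.

-1.3%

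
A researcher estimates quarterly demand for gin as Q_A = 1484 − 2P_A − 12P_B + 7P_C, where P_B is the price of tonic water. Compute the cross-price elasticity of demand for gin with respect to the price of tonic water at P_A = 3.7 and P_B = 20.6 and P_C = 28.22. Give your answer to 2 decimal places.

At P_A = 3.7 and P_B = 20.6 and P_C = 28.22: Q_A = 1426.94.
∂Q_A/∂P_B = -12.
ε = (∂Q_A/∂P_B)(P_B/Q_A) = -12 × (20.6/1426.94) ≈ -0.17.

-0.17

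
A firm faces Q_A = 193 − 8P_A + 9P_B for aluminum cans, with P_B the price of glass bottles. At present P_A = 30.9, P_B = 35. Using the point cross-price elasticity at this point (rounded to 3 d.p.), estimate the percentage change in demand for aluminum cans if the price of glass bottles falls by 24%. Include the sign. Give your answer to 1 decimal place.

-29.0%

At P_A = 30.9, P_B = 35: Q_A = 260.8.
∂Q_A/∂P_B = 9.
ε = (∂Q_A/∂P_B)(P_B/Q_A) = 9.0000 × 35/260.8 ≈ 1.208.
%ΔQ_A ≈ ε × %ΔP_B = 1.208 × (-24%) = -29.0%.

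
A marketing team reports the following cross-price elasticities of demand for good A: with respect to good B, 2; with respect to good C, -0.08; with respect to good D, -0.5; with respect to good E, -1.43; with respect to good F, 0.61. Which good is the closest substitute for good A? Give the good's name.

good B

Substitutes have ε > 0. Among the positive values, 2 (good B) is largest.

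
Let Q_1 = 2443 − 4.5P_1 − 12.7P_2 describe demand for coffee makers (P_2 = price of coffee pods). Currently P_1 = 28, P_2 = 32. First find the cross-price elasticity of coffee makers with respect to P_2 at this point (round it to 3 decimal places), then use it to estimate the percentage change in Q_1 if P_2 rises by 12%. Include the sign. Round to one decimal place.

At P_1 = 28, P_2 = 32: Q_1 = 1910.6.
∂Q_1/∂P_2 = -12.7.
ε = (∂Q_1/∂P_2)(P_2/Q_1) = -12.7000 × 32/1910.6 ≈ -0.213.
%ΔQ_1 ≈ ε × %ΔP_2 = -0.213 × (12%) = -2.6%.

-2.6%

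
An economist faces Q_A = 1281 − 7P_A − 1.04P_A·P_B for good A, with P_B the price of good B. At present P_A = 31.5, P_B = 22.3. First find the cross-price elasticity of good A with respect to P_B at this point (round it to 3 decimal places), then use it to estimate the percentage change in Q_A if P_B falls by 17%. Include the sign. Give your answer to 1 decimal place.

37.6%

At P_A = 31.5, P_B = 22.3: Q_A = 329.952.
∂Q_A/∂P_B = -1.04P_A = -32.7600.
ε = (∂Q_A/∂P_B)(P_B/Q_A) = -32.7600 × 22.3/329.952 ≈ -2.214.
%ΔQ_A ≈ ε × %ΔP_B = -2.214 × (-17%) = 37.6%.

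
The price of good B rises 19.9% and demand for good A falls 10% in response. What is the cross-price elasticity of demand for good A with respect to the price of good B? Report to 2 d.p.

-0.50

ε = (%ΔQ of good A) / (%ΔP of good B) = (-10%) / (19.9%) ≈ -0.50.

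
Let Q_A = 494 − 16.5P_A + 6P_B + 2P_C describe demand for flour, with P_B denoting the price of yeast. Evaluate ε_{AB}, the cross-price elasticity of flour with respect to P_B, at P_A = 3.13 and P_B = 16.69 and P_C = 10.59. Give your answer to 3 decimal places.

0.178

At P_A = 3.13 and P_B = 16.69 and P_C = 10.59: Q_A = 563.675.
∂Q_A/∂P_B = 6.
ε = (∂Q_A/∂P_B)(P_B/Q_A) = 6 × (16.69/563.675) ≈ 0.178.
Since ε > 0, flour and yeast are substitutes.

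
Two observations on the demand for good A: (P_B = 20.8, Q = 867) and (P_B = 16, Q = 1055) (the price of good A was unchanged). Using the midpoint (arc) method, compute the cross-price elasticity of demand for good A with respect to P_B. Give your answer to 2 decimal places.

-0.75

ΔQ_A = 1055 − 867 = 188; ΔP_B = 16 − 20.8 = -4.8.
Midpoints: Q̄_A = 961.0, P̄_B = 18.40.
ε = (ΔQ_A/Q̄_A)/(ΔP_B/P̄_B) = (188/961.0)/(-4.8/18.40) ≈ -0.75.
ε < 0: good A and good B are complements.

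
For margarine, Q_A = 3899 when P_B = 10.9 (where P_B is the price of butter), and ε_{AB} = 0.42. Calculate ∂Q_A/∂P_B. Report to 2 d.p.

ε = (∂Q_A/∂P_B)·(P_B/Q_A) ⇒ ∂Q_A/∂P_B = ε·Q_A/P_B = 0.42 × 3899/10.9 ≈ 150.24.

150.24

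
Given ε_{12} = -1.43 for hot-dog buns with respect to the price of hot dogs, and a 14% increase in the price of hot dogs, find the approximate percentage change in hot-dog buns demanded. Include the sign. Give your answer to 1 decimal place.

-20.0%

%ΔQ ≈ ε × %ΔP of hot dogs = -1.43 × (14%) = -20.0%.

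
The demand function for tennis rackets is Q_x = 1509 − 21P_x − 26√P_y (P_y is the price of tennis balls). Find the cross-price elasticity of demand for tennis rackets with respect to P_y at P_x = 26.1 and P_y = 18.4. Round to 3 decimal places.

-0.066

At P_x = 26.1 and P_y = 18.4: Q_x = 849.372.
∂Q_x/∂P_y = -26/(2√P_y) = -26/(2√18.4) = -3.0306.
ε = (∂Q_x/∂P_y)(P_y/Q_x) = -3.0306 × (18.4/849.372) ≈ -0.066.
ε < 0: complements.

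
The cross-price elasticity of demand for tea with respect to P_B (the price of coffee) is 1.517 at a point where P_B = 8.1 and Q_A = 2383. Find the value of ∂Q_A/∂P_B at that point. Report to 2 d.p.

446.30

ε = (∂Q_A/∂P_B)·(P_B/Q_A) ⇒ ∂Q_A/∂P_B = ε·Q_A/P_B = 1.517 × 2383/8.1 ≈ 446.30.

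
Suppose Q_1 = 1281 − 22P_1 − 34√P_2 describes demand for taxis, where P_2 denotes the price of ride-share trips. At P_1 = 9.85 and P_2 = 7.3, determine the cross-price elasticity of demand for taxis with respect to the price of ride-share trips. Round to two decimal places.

At P_1 = 9.85 and P_2 = 7.3: Q_1 = 972.437.
∂Q_1/∂P_2 = -34/(2√P_2) = -34/(2√7.3) = -6.2920.
ε = (∂Q_1/∂P_2)(P_2/Q_1) = -6.2920 × (7.3/972.437) ≈ -0.05.

-0.05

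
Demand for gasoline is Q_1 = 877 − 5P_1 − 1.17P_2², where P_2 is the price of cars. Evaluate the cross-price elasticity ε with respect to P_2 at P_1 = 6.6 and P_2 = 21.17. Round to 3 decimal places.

-3.281

At P_1 = 6.6 and P_2 = 21.17: Q_1 = 319.642.
∂Q_1/∂P_2 = -2.34P_2 = -2.34(21.17) = -49.5378.
ε = (∂Q_1/∂P_2)(P_2/Q_1) = -49.5378 × (21.17/319.642) ≈ -3.281.
ε < 0: complements.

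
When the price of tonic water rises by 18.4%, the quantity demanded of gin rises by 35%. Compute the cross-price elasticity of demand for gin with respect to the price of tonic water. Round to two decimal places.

ε = (%ΔQ of gin) / (%ΔP of tonic water) = (35%) / (18.4%) ≈ 1.90.
Positive cross-price elasticity: substitutes.

1.90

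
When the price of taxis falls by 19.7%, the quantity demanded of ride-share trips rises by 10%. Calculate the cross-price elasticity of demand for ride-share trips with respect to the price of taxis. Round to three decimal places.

ε = (%ΔQ of ride-share trips) / (%ΔP of taxis) = (10%) / (-19.7%) ≈ -0.508.

-0.508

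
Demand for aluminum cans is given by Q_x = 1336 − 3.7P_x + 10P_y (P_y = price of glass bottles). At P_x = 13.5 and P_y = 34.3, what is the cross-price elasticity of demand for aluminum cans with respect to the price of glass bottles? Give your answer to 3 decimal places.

At P_x = 13.5 and P_y = 34.3: Q_x = 1629.05.
∂Q_x/∂P_y = 10.
ε = (∂Q_x/∂P_y)(P_y/Q_x) = 10 × (34.3/1629.05) ≈ 0.211.

0.211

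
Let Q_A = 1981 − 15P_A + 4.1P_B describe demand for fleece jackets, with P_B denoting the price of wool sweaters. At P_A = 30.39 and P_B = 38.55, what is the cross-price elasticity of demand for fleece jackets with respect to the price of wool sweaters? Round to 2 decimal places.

0.09

At P_A = 30.39 and P_B = 38.55: Q_A = 1683.205.
∂Q_A/∂P_B = 4.1.
ε = (∂Q_A/∂P_B)(P_B/Q_A) = 4.1 × (38.55/1683.205) ≈ 0.09.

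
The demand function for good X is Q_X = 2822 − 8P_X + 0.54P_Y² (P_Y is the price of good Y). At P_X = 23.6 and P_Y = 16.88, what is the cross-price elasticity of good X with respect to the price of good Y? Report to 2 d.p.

0.11

At P_X = 23.6 and P_Y = 16.88: Q_X = 2787.065.
∂Q_X/∂P_Y = 1.08P_Y = 1.08(16.88) = 18.2304.
ε = (∂Q_X/∂P_Y)(P_Y/Q_X) = 18.2304 × (16.88/2787.065) ≈ 0.11.
ε > 0: substitutes.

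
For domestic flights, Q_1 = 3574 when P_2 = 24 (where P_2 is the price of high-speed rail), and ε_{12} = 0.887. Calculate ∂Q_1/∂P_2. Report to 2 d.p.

ε = (∂Q_1/∂P_2)·(P_2/Q_1) ⇒ ∂Q_1/∂P_2 = ε·Q_1/P_2 = 0.887 × 3574/24 ≈ 132.09.

132.09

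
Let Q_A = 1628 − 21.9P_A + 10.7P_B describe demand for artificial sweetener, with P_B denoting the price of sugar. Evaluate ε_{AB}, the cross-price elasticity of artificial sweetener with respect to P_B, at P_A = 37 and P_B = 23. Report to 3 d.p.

At P_A = 37 and P_B = 23: Q_A = 1063.8.
∂Q_A/∂P_B = 10.7.
ε = (∂Q_A/∂P_B)(P_B/Q_A) = 10.7 × (23/1063.8) ≈ 0.231.
Since ε > 0, artificial sweetener and sugar are substitutes.

0.231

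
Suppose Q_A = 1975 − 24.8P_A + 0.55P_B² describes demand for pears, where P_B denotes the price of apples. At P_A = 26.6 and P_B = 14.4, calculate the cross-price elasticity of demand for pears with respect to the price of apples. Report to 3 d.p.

0.160

At P_A = 26.6 and P_B = 14.4: Q_A = 1429.368.
∂Q_A/∂P_B = 1.1P_B = 1.1(14.4) = 15.8400.
ε = (∂Q_A/∂P_B)(P_B/Q_A) = 15.8400 × (14.4/1429.368) ≈ 0.160.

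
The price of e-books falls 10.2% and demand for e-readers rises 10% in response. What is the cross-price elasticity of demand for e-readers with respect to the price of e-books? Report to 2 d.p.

-0.98

ε = (%ΔQ of e-readers) / (%ΔP of e-books) = (10%) / (-10.2%) ≈ -0.98.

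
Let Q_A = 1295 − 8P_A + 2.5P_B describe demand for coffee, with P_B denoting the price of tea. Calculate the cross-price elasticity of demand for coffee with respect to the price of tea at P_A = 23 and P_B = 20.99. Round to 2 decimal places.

0.05

At P_A = 23 and P_B = 20.99: Q_A = 1163.475.
∂Q_A/∂P_B = 2.5.
ε = (∂Q_A/∂P_B)(P_B/Q_A) = 2.5 × (20.99/1163.475) ≈ 0.05.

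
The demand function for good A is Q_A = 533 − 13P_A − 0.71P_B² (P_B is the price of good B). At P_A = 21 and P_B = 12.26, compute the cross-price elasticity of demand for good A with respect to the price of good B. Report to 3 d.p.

-1.392

At P_A = 21 and P_B = 12.26: Q_A = 153.282.
∂Q_A/∂P_B = -1.42P_B = -1.42(12.26) = -17.4092.
ε = (∂Q_A/∂P_B)(P_B/Q_A) = -17.4092 × (12.26/153.282) ≈ -1.392.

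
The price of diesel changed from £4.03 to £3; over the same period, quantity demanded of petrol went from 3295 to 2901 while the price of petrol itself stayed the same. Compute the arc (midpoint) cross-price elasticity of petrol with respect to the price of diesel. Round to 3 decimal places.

ΔQ_A = 2901 − 3295 = -394; ΔP_B = 3 − 4.03 = -1.03.
Midpoints: Q̄_A = 3098.0, P̄_B = 3.52.
ε = (ΔQ_A/Q̄_A)/(ΔP_B/P̄_B) = (-394/3098.0)/(-1.03/3.52) ≈ 0.434.

0.434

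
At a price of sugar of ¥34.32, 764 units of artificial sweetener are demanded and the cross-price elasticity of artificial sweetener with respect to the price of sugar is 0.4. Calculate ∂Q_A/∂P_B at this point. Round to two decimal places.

ε = (∂Q_A/∂P_B)·(P_B/Q_A) ⇒ ∂Q_A/∂P_B = ε·Q_A/P_B = 0.4 × 764/34.32 ≈ 8.90.

8.90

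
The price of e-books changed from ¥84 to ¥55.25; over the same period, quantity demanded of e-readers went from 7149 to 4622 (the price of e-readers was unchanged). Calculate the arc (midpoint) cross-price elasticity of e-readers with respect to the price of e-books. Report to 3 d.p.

1.040

ΔQ_A = 4622 − 7149 = -2527; ΔP_B = 55.25 − 84 = -28.75.
Midpoints: Q̄_A = 5885.5, P̄_B = 69.62.
ε = (ΔQ_A/Q̄_A)/(ΔP_B/P̄_B) = (-2527/5885.5)/(-28.75/69.62) ≈ 1.040.
ε > 0: e-readers and e-books are substitutes.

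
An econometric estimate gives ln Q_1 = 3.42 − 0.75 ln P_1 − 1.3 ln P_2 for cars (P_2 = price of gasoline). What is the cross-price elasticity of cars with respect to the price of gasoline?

-1.30

In a log-linear (constant-elasticity) demand function, the coefficient on ln P_2 is the cross-price elasticity.
ε = -1.30. Negative, so cars and gasoline are complements.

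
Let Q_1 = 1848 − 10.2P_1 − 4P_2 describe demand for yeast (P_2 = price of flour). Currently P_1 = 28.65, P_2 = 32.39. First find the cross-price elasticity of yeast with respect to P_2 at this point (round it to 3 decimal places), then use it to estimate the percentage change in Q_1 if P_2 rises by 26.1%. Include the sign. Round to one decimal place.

At P_1 = 28.65, P_2 = 32.39: Q_1 = 1426.21.
∂Q_1/∂P_2 = -4.
ε = (∂Q_1/∂P_2)(P_2/Q_1) = -4.0000 × 32.39/1426.21 ≈ -0.091.
%ΔQ_1 ≈ ε × %ΔP_2 = -0.091 × (26.1%) = -2.4%.

-2.4%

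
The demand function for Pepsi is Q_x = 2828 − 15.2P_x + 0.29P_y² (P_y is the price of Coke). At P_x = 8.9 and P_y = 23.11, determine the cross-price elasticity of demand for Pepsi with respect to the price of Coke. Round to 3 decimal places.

At P_x = 8.9 and P_y = 23.11: Q_x = 2847.601.
∂Q_x/∂P_y = 0.58P_y = 0.58(23.11) = 13.4038.
ε = (∂Q_x/∂P_y)(P_y/Q_x) = 13.4038 × (23.11/2847.601) ≈ 0.109.
ε > 0: substitutes.

0.109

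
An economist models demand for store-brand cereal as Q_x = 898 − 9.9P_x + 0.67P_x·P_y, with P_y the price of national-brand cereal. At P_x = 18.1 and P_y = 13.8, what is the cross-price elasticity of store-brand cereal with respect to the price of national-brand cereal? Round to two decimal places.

0.19

At P_x = 18.1 and P_y = 13.8: Q_x = 886.163.
∂Q_x/∂P_y = 0.67P_x = 0.67(18.1) = 12.1270.
ε = (∂Q_x/∂P_y)(P_y/Q_x) = 12.1270 × (13.8/886.163) ≈ 0.19.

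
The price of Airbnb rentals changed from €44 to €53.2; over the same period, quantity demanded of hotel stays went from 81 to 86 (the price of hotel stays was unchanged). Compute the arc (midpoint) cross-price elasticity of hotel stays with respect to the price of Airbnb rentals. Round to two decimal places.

ΔQ_A = 86 − 81 = 5; ΔP_B = 53.2 − 44 = 9.2.
Midpoints: Q̄_A = 83.5, P̄_B = 48.60.
ε = (ΔQ_A/Q̄_A)/(ΔP_B/P̄_B) = (5/83.5)/(9.2/48.60) ≈ 0.32.

0.32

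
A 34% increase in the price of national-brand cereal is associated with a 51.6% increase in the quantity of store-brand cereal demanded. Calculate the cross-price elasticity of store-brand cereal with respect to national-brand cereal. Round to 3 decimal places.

ε = (%ΔQ of store-brand cereal) / (%ΔP of national-brand cereal) = (51.6%) / (34%) ≈ 1.518.

1.518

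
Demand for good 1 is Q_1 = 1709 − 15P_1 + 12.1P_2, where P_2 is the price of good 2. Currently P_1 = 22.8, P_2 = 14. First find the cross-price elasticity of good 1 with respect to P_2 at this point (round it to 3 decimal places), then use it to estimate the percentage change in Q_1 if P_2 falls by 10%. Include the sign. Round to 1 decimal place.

-1.1%

At P_1 = 22.8, P_2 = 14: Q_1 = 1536.4.
∂Q_1/∂P_2 = 12.1.
ε = (∂Q_1/∂P_2)(P_2/Q_1) = 12.1000 × 14/1536.4 ≈ 0.110.
%ΔQ_1 ≈ ε × %ΔP_2 = 0.110 × (-10%) = -1.1%.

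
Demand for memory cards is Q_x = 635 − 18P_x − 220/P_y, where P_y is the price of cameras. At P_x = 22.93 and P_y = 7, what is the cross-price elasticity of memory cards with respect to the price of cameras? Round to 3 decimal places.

0.165

At P_x = 22.93 and P_y = 7: Q_x = 190.831.
∂Q_x/∂P_y = 220/P_y² = 4.4898.
ε = (∂Q_x/∂P_y)(P_y/Q_x) = 4.4898 × (7/190.831) ≈ 0.165.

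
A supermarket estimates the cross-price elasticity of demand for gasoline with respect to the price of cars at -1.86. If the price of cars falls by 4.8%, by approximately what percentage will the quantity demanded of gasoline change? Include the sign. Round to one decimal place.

%ΔQ ≈ ε × %ΔP of cars = -1.86 × (-4.8%) = 8.9%.

8.9%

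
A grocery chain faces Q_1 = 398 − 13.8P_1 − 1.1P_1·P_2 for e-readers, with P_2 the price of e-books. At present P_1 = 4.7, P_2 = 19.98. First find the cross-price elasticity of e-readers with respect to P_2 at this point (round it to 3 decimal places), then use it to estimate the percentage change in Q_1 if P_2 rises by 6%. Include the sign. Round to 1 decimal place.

At P_1 = 4.7, P_2 = 19.98: Q_1 = 229.843.
∂Q_1/∂P_2 = -1.1P_1 = -5.1700.
ε = (∂Q_1/∂P_2)(P_2/Q_1) = -5.1700 × 19.98/229.843 ≈ -0.449.
%ΔQ_1 ≈ ε × %ΔP_2 = -0.449 × (6%) = -2.7%.

-2.7%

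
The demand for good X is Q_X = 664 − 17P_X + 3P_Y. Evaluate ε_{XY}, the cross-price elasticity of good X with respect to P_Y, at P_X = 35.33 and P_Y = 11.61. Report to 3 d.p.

At P_X = 35.33 and P_Y = 11.61: Q_X = 98.22.
∂Q_X/∂P_Y = 3.
ε = (∂Q_X/∂P_Y)(P_Y/Q_X) = 3 × (11.61/98.22) ≈ 0.355.

0.355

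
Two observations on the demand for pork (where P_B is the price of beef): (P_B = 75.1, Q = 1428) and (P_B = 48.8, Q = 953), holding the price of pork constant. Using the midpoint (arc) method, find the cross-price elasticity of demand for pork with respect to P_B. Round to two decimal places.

ΔQ_A = 953 − 1428 = -475; ΔP_B = 48.8 − 75.1 = -26.3.
Midpoints: Q̄_A = 1190.5, P̄_B = 61.95.
ε = (ΔQ_A/Q̄_A)/(ΔP_B/P̄_B) = (-475/1190.5)/(-26.3/61.95) ≈ 0.94.

0.94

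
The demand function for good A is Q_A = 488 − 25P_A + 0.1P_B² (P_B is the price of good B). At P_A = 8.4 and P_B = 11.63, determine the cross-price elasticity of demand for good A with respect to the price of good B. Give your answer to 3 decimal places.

At P_A = 8.4 and P_B = 11.63: Q_A = 291.526.
∂Q_A/∂P_B = 0.2P_B = 0.2(11.63) = 2.3260.
ε = (∂Q_A/∂P_B)(P_B/Q_A) = 2.3260 × (11.63/291.526) ≈ 0.093.
ε > 0: substitutes.

0.093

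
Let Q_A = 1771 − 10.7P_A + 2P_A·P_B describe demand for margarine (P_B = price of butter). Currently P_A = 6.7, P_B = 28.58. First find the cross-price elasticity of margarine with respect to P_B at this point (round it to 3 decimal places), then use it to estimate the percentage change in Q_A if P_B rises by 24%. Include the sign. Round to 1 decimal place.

At P_A = 6.7, P_B = 28.58: Q_A = 2082.282.
∂Q_A/∂P_B = 2P_A = 13.4000.
ε = (∂Q_A/∂P_B)(P_B/Q_A) = 13.4000 × 28.58/2082.282 ≈ 0.184.
%ΔQ_A ≈ ε × %ΔP_B = 0.184 × (24%) = 4.4%.

4.4%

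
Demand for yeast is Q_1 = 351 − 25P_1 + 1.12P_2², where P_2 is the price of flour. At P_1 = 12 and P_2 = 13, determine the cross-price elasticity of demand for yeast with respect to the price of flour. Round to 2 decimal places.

At P_1 = 12 and P_2 = 13: Q_1 = 240.28.
∂Q_1/∂P_2 = 2.24P_2 = 2.24(13) = 29.1200.
ε = (∂Q_1/∂P_2)(P_2/Q_1) = 29.1200 × (13/240.28) ≈ 1.58.
ε > 0: substitutes.

1.58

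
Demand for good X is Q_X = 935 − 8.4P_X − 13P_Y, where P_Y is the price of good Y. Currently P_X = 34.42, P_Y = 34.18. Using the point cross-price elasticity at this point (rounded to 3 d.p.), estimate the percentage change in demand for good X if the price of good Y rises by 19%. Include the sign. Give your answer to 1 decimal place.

At P_X = 34.42, P_Y = 34.18: Q_X = 201.532.
∂Q_X/∂P_Y = -13.
ε = (∂Q_X/∂P_Y)(P_Y/Q_X) = -13.0000 × 34.18/201.532 ≈ -2.205.
%ΔQ_X ≈ ε × %ΔP_Y = -2.205 × (19%) = -41.9%.

-41.9%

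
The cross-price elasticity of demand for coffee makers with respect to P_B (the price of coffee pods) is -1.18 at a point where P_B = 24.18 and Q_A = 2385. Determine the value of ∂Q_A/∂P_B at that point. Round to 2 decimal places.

-116.39

ε = (∂Q_A/∂P_B)·(P_B/Q_A) ⇒ ∂Q_A/∂P_B = ε·Q_A/P_B = -1.18 × 2385/24.18 ≈ -116.39.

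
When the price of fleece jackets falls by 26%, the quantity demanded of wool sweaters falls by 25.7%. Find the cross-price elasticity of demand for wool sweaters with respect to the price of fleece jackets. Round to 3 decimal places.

ε = (%ΔQ of wool sweaters) / (%ΔP of fleece jackets) = (-25.7%) / (-26%) ≈ 0.988.

0.988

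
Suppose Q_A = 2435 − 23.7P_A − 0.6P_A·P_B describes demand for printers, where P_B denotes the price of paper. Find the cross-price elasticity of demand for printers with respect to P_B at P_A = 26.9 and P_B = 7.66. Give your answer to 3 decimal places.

-0.074

At P_A = 26.9 and P_B = 7.66: Q_A = 1673.838.
∂Q_A/∂P_B = -0.6P_A = -0.6(26.9) = -16.1400.
ε = (∂Q_A/∂P_B)(P_B/Q_A) = -16.1400 × (7.66/1673.838) ≈ -0.074.
ε < 0: complements.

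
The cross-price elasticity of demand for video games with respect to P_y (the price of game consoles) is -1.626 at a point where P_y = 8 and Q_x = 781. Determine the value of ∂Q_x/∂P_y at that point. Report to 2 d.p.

ε = (∂Q_x/∂P_y)·(P_y/Q_x) ⇒ ∂Q_x/∂P_y = ε·Q_x/P_y = -1.626 × 781/8 ≈ -158.74.

-158.74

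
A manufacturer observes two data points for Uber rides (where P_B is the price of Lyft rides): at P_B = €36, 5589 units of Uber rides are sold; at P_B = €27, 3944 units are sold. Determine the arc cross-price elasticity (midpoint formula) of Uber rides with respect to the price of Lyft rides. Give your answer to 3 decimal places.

1.208

ΔQ_A = 3944 − 5589 = -1645; ΔP_B = 27 − 36 = -9.
Midpoints: Q̄_A = 4766.5, P̄_B = 31.50.
ε = (ΔQ_A/Q̄_A)/(ΔP_B/P̄_B) = (-1645/4766.5)/(-9/31.50) ≈ 1.208.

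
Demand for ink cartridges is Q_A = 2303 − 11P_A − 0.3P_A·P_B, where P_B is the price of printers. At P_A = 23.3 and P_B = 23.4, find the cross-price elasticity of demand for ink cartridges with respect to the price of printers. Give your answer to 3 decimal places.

-0.087

At P_A = 23.3 and P_B = 23.4: Q_A = 1883.134.
∂Q_A/∂P_B = -0.3P_A = -0.3(23.3) = -6.9900.
ε = (∂Q_A/∂P_B)(P_B/Q_A) = -6.9900 × (23.4/1883.134) ≈ -0.087.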